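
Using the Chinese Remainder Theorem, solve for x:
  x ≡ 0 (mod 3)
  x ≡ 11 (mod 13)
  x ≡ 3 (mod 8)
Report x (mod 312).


Moduli 3, 13, 8 are pairwise coprime; by CRT there is a unique solution modulo M = 3 · 13 · 8 = 312.
Solve pairwise, accumulating the modulus:
  Start with x ≡ 0 (mod 3).
  Combine with x ≡ 11 (mod 13): since gcd(3, 13) = 1, we get a unique residue mod 39.
    Write x = 0 + 3·t and substitute into x ≡ 11 (mod 13): 3·t ≡ 11 − 0 = 11 (mod 13).
    The inverse of 3 mod 13 is 9 (since 3·9 = 27 = 2·13 + 1), so t ≡ 9·11 = 99 ≡ 8 (mod 13).
    Then x = 0 + 3·8 = 24, valid modulo lcm(3, 13) = 39: x ≡ 24 (mod 39).
  Combine with x ≡ 3 (mod 8): since gcd(39, 8) = 1, we get a unique residue mod 312.
    Write x = 24 + 39·t and substitute into x ≡ 3 (mod 8): 39·t ≡ 3 − 24 = -21 (mod 8).
    Reduce coefficients mod 8: 7·t ≡ 3 (mod 8).
    The inverse of 7 mod 8 is 7 (since 7·7 = 49 = 6·8 + 1), so t ≡ 7·3 = 21 ≡ 5 (mod 8).
    Then x = 24 + 39·5 = 219, valid modulo lcm(39, 8) = 312: x ≡ 219 (mod 312).
Verify: 219 mod 3 = 0 ✓, 219 mod 13 = 11 ✓, 219 mod 8 = 3 ✓.

x ≡ 219 (mod 312).


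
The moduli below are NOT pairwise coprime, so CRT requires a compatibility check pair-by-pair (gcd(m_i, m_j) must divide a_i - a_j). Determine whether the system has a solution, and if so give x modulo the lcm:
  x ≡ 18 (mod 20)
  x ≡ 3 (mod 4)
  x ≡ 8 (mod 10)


Moduli 20, 4, 10 are not pairwise coprime, so CRT works modulo lcm(m_i) when all pairwise compatibility conditions hold.
Pairwise compatibility: gcd(m_i, m_j) must divide a_i - a_j for every pair.
Merge one congruence at a time:
  Start: x ≡ 18 (mod 20).
  Combine with x ≡ 3 (mod 4): gcd(20, 4) = 4, and 3 - 18 = -15 is NOT divisible by 4.
    ⇒ system is inconsistent (no integer solution).

No solution (the system is inconsistent).


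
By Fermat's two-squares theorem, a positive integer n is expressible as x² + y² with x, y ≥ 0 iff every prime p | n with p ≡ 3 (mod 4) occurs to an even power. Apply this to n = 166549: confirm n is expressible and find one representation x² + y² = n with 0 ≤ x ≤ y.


Step 1: Factor n = 166549 = 17 · 97 · 101.
Step 2: Check the mod-4 condition on each prime factor: 17 ≡ 1 (mod 4), exponent 1; 97 ≡ 1 (mod 4), exponent 1; 101 ≡ 1 (mod 4), exponent 1.
All primes ≡ 3 (mod 4) appear to even exponent (or don't appear), so by the two-squares theorem n IS expressible as a sum of two squares.
Step 3: Build a representation. Here n = 17 · 97 · 101 is a product of primes ≡ 1 (mod 4). Each prime p ≡ 1 (mod 4) is itself a sum of two squares; find a² by testing p − a² for a perfect square:
  17: 17 − 1² = 16 = 4² ⇒ 17 = 1² + 4².
  97: 97 − 1² = 96, 97 − 2² = 93, 97 − 3² = 88, 97 − 4² = 81 = 9² ⇒ 97 = 4² + 9².
  101: 101 − 1² = 100 = 10² ⇒ 101 = 1² + 10².
  Combine using the Brahmagupta–Fibonacci identity (a² + b²)(c² + d²) = (ac − bd)² + (ad + bc)² = (ac + bd)² + (ad − bc)²:
  17 · 97 = 1649: from (1² + 4²)(4² + 9²), take (1·4 − 4·9, 1·9 + 4·4) = (4 − 36, 9 + 16) = (-32, 25); dropping signs (only squares matter) gives (32, 25); check 32² + 25² = 1024 + 625 = 1649 ✓.
  1649 · 101 = 166549: from (32² + 25²)(1² + 10²), take (32·1 − 25·10, 32·10 + 25·1) = (32 − 250, 320 + 25) = (-218, 345); dropping signs (only squares matter) gives (218, 345); check 218² + 345² = 47524 + 119025 = 166549 ✓.
Step 4: Order so x ≤ y and verify: 218² + 345² = 47524 + 119025 = 166549 = n. ✓

n = 166549 = 218² + 345² (one valid representation with x ≤ y).


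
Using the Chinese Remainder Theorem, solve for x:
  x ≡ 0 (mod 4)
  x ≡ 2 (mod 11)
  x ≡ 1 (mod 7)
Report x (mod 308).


Moduli 4, 11, 7 are pairwise coprime; by CRT there is a unique solution modulo M = 4 · 11 · 7 = 308.
Solve pairwise, accumulating the modulus:
  Start with x ≡ 0 (mod 4).
  Combine with x ≡ 2 (mod 11): since gcd(4, 11) = 1, we get a unique residue mod 44.
    Write x = 0 + 4·t and substitute into x ≡ 2 (mod 11): 4·t ≡ 2 − 0 = 2 (mod 11).
    The inverse of 4 mod 11 is 3 (since 4·3 = 12 = 1·11 + 1), so t ≡ 3·2 = 6 ≡ 6 (mod 11).
    Then x = 0 + 4·6 = 24, valid modulo lcm(4, 11) = 44: x ≡ 24 (mod 44).
  Combine with x ≡ 1 (mod 7): since gcd(44, 7) = 1, we get a unique residue mod 308.
    Write x = 24 + 44·t and substitute into x ≡ 1 (mod 7): 44·t ≡ 1 − 24 = -23 (mod 7).
    Reduce coefficients mod 7: 2·t ≡ 5 (mod 7).
    The inverse of 2 mod 7 is 4 (since 2·4 = 8 = 1·7 + 1), so t ≡ 4·5 = 20 ≡ 6 (mod 7).
    Then x = 24 + 44·6 = 288, valid modulo lcm(44, 7) = 308: x ≡ 288 (mod 308).
Verify: 288 mod 4 = 0 ✓, 288 mod 11 = 2 ✓, 288 mod 7 = 1 ✓.

x ≡ 288 (mod 308).


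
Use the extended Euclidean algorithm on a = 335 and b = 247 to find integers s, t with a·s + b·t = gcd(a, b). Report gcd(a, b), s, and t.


Euclidean algorithm on (335, 247) — divide until remainder is 0:
  335 = 1 · 247 + 88
  247 = 2 · 88 + 71
  88 = 1 · 71 + 17
  71 = 4 · 17 + 3
  17 = 5 · 3 + 2
  3 = 1 · 2 + 1
  2 = 2 · 1 + 0
gcd(335, 247) = 1.
Track Bezout coefficients alongside the remainders: start with r₀ = 335 = a·1 + b·0 (s = 1, t = 0) and r₁ = 247 = a·0 + b·1 (s = 0, t = 1); each new remainder r_{k+1} = r_{k-1} − q_k·r_k inherits s_{k+1} = s_{k-1} − q_k·s_k, t_{k+1} = t_{k-1} − q_k·t_k, so r_k = a·s_k + b·t_k at every step:
  q = 1: r = 88, s = 1 − 1·0 = 1, t = 0 − 1·1 = -1  (check: 335·1 + 247·(-1) = 88)
  q = 2: r = 71, s = 0 − 2·1 = -2, t = 1 − 2·(-1) = 3  (check: 335·(-2) + 247·3 = 71)
  q = 1: r = 17, s = 1 − 1·(-2) = 3, t = -1 − 1·3 = -4  (check: 335·3 + 247·(-4) = 17)
  q = 4: r = 3, s = -2 − 4·3 = -14, t = 3 − 4·(-4) = 19  (check: 335·(-14) + 247·19 = 3)
  q = 5: r = 2, s = 3 − 5·(-14) = 73, t = -4 − 5·19 = -99  (check: 335·73 + 247·(-99) = 2)
  q = 1: r = 1, s = -14 − 1·73 = -87, t = 19 − 1·(-99) = 118  (check: 335·(-87) + 247·118 = 1)
The row with r = 1 (the gcd) gives the Bezout coefficients s = -87, t = 118.
Result: 335 · (-87) + 247 · (118) = 1.

gcd(335, 247) = 1; s = -87, t = 118 (check: 335·(-87) + 247·118 = 1).


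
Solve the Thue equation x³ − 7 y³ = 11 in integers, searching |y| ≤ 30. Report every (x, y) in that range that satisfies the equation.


The equation is x³ - 7y³ = 11. For fixed y, x³ = 7·y³ + 11, so a solution requires the RHS to be a perfect cube.
Strategy: iterate y from -30 to 30, compute RHS = 7·y³ + 11, and check whether it is a (positive or negative) perfect cube.
Check small values of y:
  y = 0: RHS = 11 is not a perfect cube.
  y = 1: RHS = 18 is not a perfect cube.
  y = -1: RHS = 4 is not a perfect cube.
  y = 2: RHS = 67 is not a perfect cube.
  y = -2: RHS = -45 is not a perfect cube.
  y = 3: RHS = 200 is not a perfect cube.
  y = -3: RHS = -178 is not a perfect cube.
Continuing the search up to |y| = 30 finds no solutions either.
No (x, y) in the scanned range satisfies the equation.

No integer solutions with |y| ≤ 30.


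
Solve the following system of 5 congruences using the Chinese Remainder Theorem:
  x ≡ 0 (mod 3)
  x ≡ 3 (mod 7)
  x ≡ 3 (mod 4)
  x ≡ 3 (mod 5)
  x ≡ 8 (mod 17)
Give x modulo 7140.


Product of moduli M = 3 · 7 · 4 · 5 · 17 = 7140.
Merge one congruence at a time:
  Start: x ≡ 0 (mod 3).
  Combine with x ≡ 3 (mod 7); new modulus lcm = 21.
    Write x = 0 + 3·t and substitute into x ≡ 3 (mod 7): 3·t ≡ 3 − 0 = 3 (mod 7).
    The inverse of 3 mod 7 is 5 (since 3·5 = 15 = 2·7 + 1), so t ≡ 5·3 = 15 ≡ 1 (mod 7).
    Then x = 0 + 3·1 = 3, valid modulo lcm(3, 7) = 21: x ≡ 3 (mod 21).
  Combine with x ≡ 3 (mod 4); new modulus lcm = 84.
    Write x = 3 + 21·t and substitute into x ≡ 3 (mod 4): 21·t ≡ 3 − 3 = 0 (mod 4).
    Reduce coefficients mod 4: 1·t ≡ 0 (mod 4).
    So t ≡ 0 (mod 4).
    Then x = 3 + 21·0 = 3, valid modulo lcm(21, 4) = 84: x ≡ 3 (mod 84).
  Combine with x ≡ 3 (mod 5); new modulus lcm = 420.
    Write x = 3 + 84·t and substitute into x ≡ 3 (mod 5): 84·t ≡ 3 − 3 = 0 (mod 5).
    Reduce coefficients mod 5: 4·t ≡ 0 (mod 5).
    The inverse of 4 mod 5 is 4 (since 4·4 = 16 = 3·5 + 1), so t ≡ 4·0 = 0 ≡ 0 (mod 5).
    Then x = 3 + 84·0 = 3, valid modulo lcm(84, 5) = 420: x ≡ 3 (mod 420).
  Combine with x ≡ 8 (mod 17); new modulus lcm = 7140.
    Write x = 3 + 420·t and substitute into x ≡ 8 (mod 17): 420·t ≡ 8 − 3 = 5 (mod 17).
    Reduce coefficients mod 17: 12·t ≡ 5 (mod 17).
    The inverse of 12 mod 17 is 10 (since 12·10 = 120 = 7·17 + 1), so t ≡ 10·5 = 50 ≡ 16 (mod 17).
    Then x = 3 + 420·16 = 6723, valid modulo lcm(420, 17) = 7140: x ≡ 6723 (mod 7140).
Verify against each original: 6723 mod 3 = 0, 6723 mod 7 = 3, 6723 mod 4 = 3, 6723 mod 5 = 3, 6723 mod 17 = 8.

x ≡ 6723 (mod 7140).


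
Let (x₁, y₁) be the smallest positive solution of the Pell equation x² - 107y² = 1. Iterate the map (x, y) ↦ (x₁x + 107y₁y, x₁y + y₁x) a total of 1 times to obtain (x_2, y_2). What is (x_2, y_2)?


Step 1: Find the fundamental solution (x₁, y₁) of x² - 107y² = 1.
  Expand √107 as a continued fraction. a₀ = ⌊√107⌋ = 10; iterate m_{k+1} = d_k·a_k − m_k, d_{k+1} = (107 − m_{k+1}²)/d_k, a_{k+1} = ⌊(a₀ + m_{k+1})/d_{k+1}⌋ (starting m₀ = 0, d₀ = 1), with convergents p_k = a_k·p_{k-1} + p_{k-2}, q_k = a_k·q_{k-1} + q_{k-2} (p₋₁ = 1, q₋₁ = 0):
  k = 0: a₀ = 10; p₀/q₀ = 10/1; p₀² − 107·q₀² = 100 − 107 = -7.
  k = 1: m = 10, d = 7, a = ⌊(10 + 10)/7⌋ = 2; p/q = (2·10 + 1)/(2·1 + 0) = 21/2; p² − 107·q² = 441 − 428 = 13.
  k = 2: m = 4, d = 13, a = ⌊(10 + 4)/13⌋ = 1; p/q = (1·21 + 10)/(1·2 + 1) = 31/3; p² − 107·q² = 961 − 963 = -2.
  k = 3: m = 9, d = 2, a = ⌊(10 + 9)/2⌋ = 9; p/q = (9·31 + 21)/(9·3 + 2) = 300/29; p² − 107·q² = 90000 − 89987 = 13.
  k = 4: m = 9, d = 13, a = ⌊(10 + 9)/13⌋ = 1; p/q = (1·300 + 31)/(1·29 + 3) = 331/32; p² − 107·q² = 109561 − 109568 = -7.
  k = 5: m = 4, d = 7, a = ⌊(10 + 4)/7⌋ = 2; p/q = (2·331 + 300)/(2·32 + 29) = 962/93; p² − 107·q² = 925444 − 925443 = 1.
  The first convergent with p² − 107·q² = 1 gives the fundamental solution (x₁, y₁) = (962, 93).
Step 2: Apply the recurrence (x_{n+1}, y_{n+1}) = (x₁x_n + 107y₁y_n, x₁y_n + y₁x_n) repeatedly.
  From (x_1, y_1) = (962, 93): x_2 = 962·962 + 107·93·93 = 1850887; y_2 = 962·93 + 93·962 = 178932.
Step 3: Verify x_2² - 107·y_2² = 3425782686769 - 3425782686768 = 1 (should be 1). ✓

(x_1, y_1) = (962, 93); (x_2, y_2) = (1850887, 178932).


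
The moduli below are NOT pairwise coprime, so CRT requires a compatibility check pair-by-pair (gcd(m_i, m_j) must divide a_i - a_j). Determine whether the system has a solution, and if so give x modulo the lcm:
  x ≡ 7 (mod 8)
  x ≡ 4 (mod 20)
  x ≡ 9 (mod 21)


Moduli 8, 20, 21 are not pairwise coprime, so CRT works modulo lcm(m_i) when all pairwise compatibility conditions hold.
Pairwise compatibility: gcd(m_i, m_j) must divide a_i - a_j for every pair.
Merge one congruence at a time:
  Start: x ≡ 7 (mod 8).
  Combine with x ≡ 4 (mod 20): gcd(8, 20) = 4, and 4 - 7 = -3 is NOT divisible by 4.
    ⇒ system is inconsistent (no integer solution).

No solution (the system is inconsistent).


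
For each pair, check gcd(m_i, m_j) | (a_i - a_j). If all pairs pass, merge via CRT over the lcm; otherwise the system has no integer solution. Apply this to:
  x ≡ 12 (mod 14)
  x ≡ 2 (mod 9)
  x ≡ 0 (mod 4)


Moduli 14, 9, 4 are not pairwise coprime, so CRT works modulo lcm(m_i) when all pairwise compatibility conditions hold.
Pairwise compatibility: gcd(m_i, m_j) must divide a_i - a_j for every pair.
Merge one congruence at a time:
  Start: x ≡ 12 (mod 14).
  Combine with x ≡ 2 (mod 9): gcd(14, 9) = 1; 2 - 12 = -10, which IS divisible by 1, so compatible.
    Write x = 12 + 14·t and substitute into x ≡ 2 (mod 9): 14·t ≡ 2 − 12 = -10 (mod 9).
    Reduce coefficients mod 9: 5·t ≡ 8 (mod 9).
    The inverse of 5 mod 9 is 2 (since 5·2 = 10 = 1·9 + 1), so t ≡ 2·8 = 16 ≡ 7 (mod 9).
    Then x = 12 + 14·7 = 110, valid modulo lcm(14, 9) = 126: x ≡ 110 (mod 126).
  Combine with x ≡ 0 (mod 4): gcd(126, 4) = 2; 0 - 110 = -110, which IS divisible by 2, so compatible.
    Write x = 110 + 126·t and substitute into x ≡ 0 (mod 4): 126·t ≡ 0 − 110 = -110 (mod 4).
    Divide the congruence (and modulus) by g = 2: 63·t ≡ -55 (mod 2).
    Reduce coefficients mod 2: 1·t ≡ 1 (mod 2).
    So t ≡ 1 (mod 2).
    Then x = 110 + 126·1 = 236, valid modulo lcm(126, 4) = 252: x ≡ 236 (mod 252).
Verify: 236 mod 14 = 12, 236 mod 9 = 2, 236 mod 4 = 0.

x ≡ 236 (mod 252).


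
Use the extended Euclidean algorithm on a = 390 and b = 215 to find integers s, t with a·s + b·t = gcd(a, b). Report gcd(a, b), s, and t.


Euclidean algorithm on (390, 215) — divide until remainder is 0:
  390 = 1 · 215 + 175
  215 = 1 · 175 + 40
  175 = 4 · 40 + 15
  40 = 2 · 15 + 10
  15 = 1 · 10 + 5
  10 = 2 · 5 + 0
gcd(390, 215) = 5.
Track Bezout coefficients alongside the remainders: start with r₀ = 390 = a·1 + b·0 (s = 1, t = 0) and r₁ = 215 = a·0 + b·1 (s = 0, t = 1); each new remainder r_{k+1} = r_{k-1} − q_k·r_k inherits s_{k+1} = s_{k-1} − q_k·s_k, t_{k+1} = t_{k-1} − q_k·t_k, so r_k = a·s_k + b·t_k at every step:
  q = 1: r = 175, s = 1 − 1·0 = 1, t = 0 − 1·1 = -1  (check: 390·1 + 215·(-1) = 175)
  q = 1: r = 40, s = 0 − 1·1 = -1, t = 1 − 1·(-1) = 2  (check: 390·(-1) + 215·2 = 40)
  q = 4: r = 15, s = 1 − 4·(-1) = 5, t = -1 − 4·2 = -9  (check: 390·5 + 215·(-9) = 15)
  q = 2: r = 10, s = -1 − 2·5 = -11, t = 2 − 2·(-9) = 20  (check: 390·(-11) + 215·20 = 10)
  q = 1: r = 5, s = 5 − 1·(-11) = 16, t = -9 − 1·20 = -29  (check: 390·16 + 215·(-29) = 5)
The row with r = 5 (the gcd) gives the Bezout coefficients s = 16, t = -29.
Result: 390 · (16) + 215 · (-29) = 5.

gcd(390, 215) = 5; s = 16, t = -29 (check: 390·16 + 215·(-29) = 5).


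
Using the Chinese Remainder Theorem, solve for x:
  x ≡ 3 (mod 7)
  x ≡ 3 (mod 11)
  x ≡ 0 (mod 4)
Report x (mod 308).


Moduli 7, 11, 4 are pairwise coprime; by CRT there is a unique solution modulo M = 7 · 11 · 4 = 308.
Solve pairwise, accumulating the modulus:
  Start with x ≡ 3 (mod 7).
  Combine with x ≡ 3 (mod 11): since gcd(7, 11) = 1, we get a unique residue mod 77.
    Write x = 3 + 7·t and substitute into x ≡ 3 (mod 11): 7·t ≡ 3 − 3 = 0 (mod 11).
    The inverse of 7 mod 11 is 8 (since 7·8 = 56 = 5·11 + 1), so t ≡ 8·0 = 0 ≡ 0 (mod 11).
    Then x = 3 + 7·0 = 3, valid modulo lcm(7, 11) = 77: x ≡ 3 (mod 77).
  Combine with x ≡ 0 (mod 4): since gcd(77, 4) = 1, we get a unique residue mod 308.
    Write x = 3 + 77·t and substitute into x ≡ 0 (mod 4): 77·t ≡ 0 − 3 = -3 (mod 4).
    Reduce coefficients mod 4: 1·t ≡ 1 (mod 4).
    So t ≡ 1 (mod 4).
    Then x = 3 + 77·1 = 80, valid modulo lcm(77, 4) = 308: x ≡ 80 (mod 308).
Verify: 80 mod 7 = 3 ✓, 80 mod 11 = 3 ✓, 80 mod 4 = 0 ✓.

x ≡ 80 (mod 308).


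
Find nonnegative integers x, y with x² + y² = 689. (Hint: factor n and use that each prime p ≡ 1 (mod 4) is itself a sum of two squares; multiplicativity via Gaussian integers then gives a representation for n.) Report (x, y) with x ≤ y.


Step 1: Factor n = 689 = 13 · 53.
Step 2: Check the mod-4 condition on each prime factor: 13 ≡ 1 (mod 4), exponent 1; 53 ≡ 1 (mod 4), exponent 1.
All primes ≡ 3 (mod 4) appear to even exponent (or don't appear), so by the two-squares theorem n IS expressible as a sum of two squares.
Step 3: Build a representation. Here n = 13 · 53 is a product of primes ≡ 1 (mod 4). Each prime p ≡ 1 (mod 4) is itself a sum of two squares; find a² by testing p − a² for a perfect square:
  13: 13 − 1² = 12, 13 − 2² = 9 = 3² ⇒ 13 = 2² + 3².
  53: 53 − 1² = 52, 53 − 2² = 49 = 7² ⇒ 53 = 2² + 7².
  Combine using the Brahmagupta–Fibonacci identity (a² + b²)(c² + d²) = (ac − bd)² + (ad + bc)² = (ac + bd)² + (ad − bc)²:
  13 · 53 = 689: from (2² + 3²)(2² + 7²), take (2·2 − 3·7, 2·7 + 3·2) = (4 − 21, 14 + 6) = (-17, 20); dropping signs (only squares matter) gives (17, 20); check 17² + 20² = 289 + 400 = 689 ✓.
Step 4: Order so x ≤ y and verify: 17² + 20² = 289 + 400 = 689 = n. ✓

n = 689 = 17² + 20² (one valid representation with x ≤ y).


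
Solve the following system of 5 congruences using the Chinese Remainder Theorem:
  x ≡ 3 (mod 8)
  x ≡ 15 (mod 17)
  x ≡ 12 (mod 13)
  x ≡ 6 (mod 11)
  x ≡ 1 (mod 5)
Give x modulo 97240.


Product of moduli M = 8 · 17 · 13 · 11 · 5 = 97240.
Merge one congruence at a time:
  Start: x ≡ 3 (mod 8).
  Combine with x ≡ 15 (mod 17); new modulus lcm = 136.
    Write x = 3 + 8·t and substitute into x ≡ 15 (mod 17): 8·t ≡ 15 − 3 = 12 (mod 17).
    The inverse of 8 mod 17 is 15 (since 8·15 = 120 = 7·17 + 1), so t ≡ 15·12 = 180 ≡ 10 (mod 17).
    Then x = 3 + 8·10 = 83, valid modulo lcm(8, 17) = 136: x ≡ 83 (mod 136).
  Combine with x ≡ 12 (mod 13); new modulus lcm = 1768.
    Write x = 83 + 136·t and substitute into x ≡ 12 (mod 13): 136·t ≡ 12 − 83 = -71 (mod 13).
    Reduce coefficients mod 13: 6·t ≡ 7 (mod 13).
    The inverse of 6 mod 13 is 11 (since 6·11 = 66 = 5·13 + 1), so t ≡ 11·7 = 77 ≡ 12 (mod 13).
    Then x = 83 + 136·12 = 1715, valid modulo lcm(136, 13) = 1768: x ≡ 1715 (mod 1768).
  Combine with x ≡ 6 (mod 11); new modulus lcm = 19448.
    Write x = 1715 + 1768·t and substitute into x ≡ 6 (mod 11): 1768·t ≡ 6 − 1715 = -1709 (mod 11).
    Reduce coefficients mod 11: 8·t ≡ 7 (mod 11).
    The inverse of 8 mod 11 is 7 (since 8·7 = 56 = 5·11 + 1), so t ≡ 7·7 = 49 ≡ 5 (mod 11).
    Then x = 1715 + 1768·5 = 10555, valid modulo lcm(1768, 11) = 19448: x ≡ 10555 (mod 19448).
  Combine with x ≡ 1 (mod 5); new modulus lcm = 97240.
    Write x = 10555 + 19448·t and substitute into x ≡ 1 (mod 5): 19448·t ≡ 1 − 10555 = -10554 (mod 5).
    Reduce coefficients mod 5: 3·t ≡ 1 (mod 5).
    The inverse of 3 mod 5 is 2 (since 3·2 = 6 = 1·5 + 1), so t ≡ 2·1 = 2 ≡ 2 (mod 5).
    Then x = 10555 + 19448·2 = 49451, valid modulo lcm(19448, 5) = 97240: x ≡ 49451 (mod 97240).
Verify against each original: 49451 mod 8 = 3, 49451 mod 17 = 15, 49451 mod 13 = 12, 49451 mod 11 = 6, 49451 mod 5 = 1.

x ≡ 49451 (mod 97240).


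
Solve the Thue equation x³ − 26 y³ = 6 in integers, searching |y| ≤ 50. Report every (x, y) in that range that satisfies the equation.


The equation is x³ - 26y³ = 6. For fixed y, x³ = 26·y³ + 6, so a solution requires the RHS to be a perfect cube.
Strategy: iterate y from -50 to 50, compute RHS = 26·y³ + 6, and check whether it is a (positive or negative) perfect cube.
Check small values of y:
  y = 0: RHS = 6 is not a perfect cube.
  y = 1: RHS = 32 is not a perfect cube.
  y = -1: RHS = -20 is not a perfect cube.
  y = 2: RHS = 214 is not a perfect cube.
  y = -2: RHS = -202 is not a perfect cube.
  y = 3: RHS = 708 is not a perfect cube.
  y = -3: RHS = -696 is not a perfect cube.
Continuing the search up to |y| = 50 finds no solutions either.
No (x, y) in the scanned range satisfies the equation.

No integer solutions with |y| ≤ 50.


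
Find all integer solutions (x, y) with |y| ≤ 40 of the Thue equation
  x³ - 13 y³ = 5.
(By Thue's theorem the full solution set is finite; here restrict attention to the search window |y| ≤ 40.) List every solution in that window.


The equation is x³ - 13y³ = 5. For fixed y, x³ = 13·y³ + 5, so a solution requires the RHS to be a perfect cube.
Strategy: iterate y from -40 to 40, compute RHS = 13·y³ + 5, and check whether it is a (positive or negative) perfect cube.
Check small values of y:
  y = 0: RHS = 5 is not a perfect cube.
  y = 1: RHS = 18 is not a perfect cube.
  y = -1: RHS = -8 = (-2)³ ⇒ x = -2 works.
  y = 2: RHS = 109 is not a perfect cube.
  y = -2: RHS = -99 is not a perfect cube.
  y = 3: RHS = 356 is not a perfect cube.
  y = -3: RHS = -346 is not a perfect cube.
Continuing the search up to |y| = 40 finds no further solutions beyond those listed.
Collected solutions: (-2, -1).

Solutions (with |y| ≤ 40): (-2, -1).


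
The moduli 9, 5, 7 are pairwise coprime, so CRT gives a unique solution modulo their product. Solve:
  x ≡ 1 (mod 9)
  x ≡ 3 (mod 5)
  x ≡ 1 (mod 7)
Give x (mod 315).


Moduli 9, 5, 7 are pairwise coprime; by CRT there is a unique solution modulo M = 9 · 5 · 7 = 315.
Solve pairwise, accumulating the modulus:
  Start with x ≡ 1 (mod 9).
  Combine with x ≡ 3 (mod 5): since gcd(9, 5) = 1, we get a unique residue mod 45.
    Write x = 1 + 9·t and substitute into x ≡ 3 (mod 5): 9·t ≡ 3 − 1 = 2 (mod 5).
    Reduce coefficients mod 5: 4·t ≡ 2 (mod 5).
    The inverse of 4 mod 5 is 4 (since 4·4 = 16 = 3·5 + 1), so t ≡ 4·2 = 8 ≡ 3 (mod 5).
    Then x = 1 + 9·3 = 28, valid modulo lcm(9, 5) = 45: x ≡ 28 (mod 45).
  Combine with x ≡ 1 (mod 7): since gcd(45, 7) = 1, we get a unique residue mod 315.
    Write x = 28 + 45·t and substitute into x ≡ 1 (mod 7): 45·t ≡ 1 − 28 = -27 (mod 7).
    Reduce coefficients mod 7: 3·t ≡ 1 (mod 7).
    The inverse of 3 mod 7 is 5 (since 3·5 = 15 = 2·7 + 1), so t ≡ 5·1 = 5 ≡ 5 (mod 7).
    Then x = 28 + 45·5 = 253, valid modulo lcm(45, 7) = 315: x ≡ 253 (mod 315).
Verify: 253 mod 9 = 1 ✓, 253 mod 5 = 3 ✓, 253 mod 7 = 1 ✓.

x ≡ 253 (mod 315).


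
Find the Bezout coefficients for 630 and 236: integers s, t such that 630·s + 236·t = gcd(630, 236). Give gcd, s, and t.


Euclidean algorithm on (630, 236) — divide until remainder is 0:
  630 = 2 · 236 + 158
  236 = 1 · 158 + 78
  158 = 2 · 78 + 2
  78 = 39 · 2 + 0
gcd(630, 236) = 2.
Track Bezout coefficients alongside the remainders: start with r₀ = 630 = a·1 + b·0 (s = 1, t = 0) and r₁ = 236 = a·0 + b·1 (s = 0, t = 1); each new remainder r_{k+1} = r_{k-1} − q_k·r_k inherits s_{k+1} = s_{k-1} − q_k·s_k, t_{k+1} = t_{k-1} − q_k·t_k, so r_k = a·s_k + b·t_k at every step:
  q = 2: r = 158, s = 1 − 2·0 = 1, t = 0 − 2·1 = -2  (check: 630·1 + 236·(-2) = 158)
  q = 1: r = 78, s = 0 − 1·1 = -1, t = 1 − 1·(-2) = 3  (check: 630·(-1) + 236·3 = 78)
  q = 2: r = 2, s = 1 − 2·(-1) = 3, t = -2 − 2·3 = -8  (check: 630·3 + 236·(-8) = 2)
The row with r = 2 (the gcd) gives the Bezout coefficients s = 3, t = -8.
Result: 630 · (3) + 236 · (-8) = 2.

gcd(630, 236) = 2; s = 3, t = -8 (check: 630·3 + 236·(-8) = 2).


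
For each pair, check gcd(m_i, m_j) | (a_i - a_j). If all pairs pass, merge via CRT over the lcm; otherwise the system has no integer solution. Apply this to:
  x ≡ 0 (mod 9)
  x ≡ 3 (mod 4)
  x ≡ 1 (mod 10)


Moduli 9, 4, 10 are not pairwise coprime, so CRT works modulo lcm(m_i) when all pairwise compatibility conditions hold.
Pairwise compatibility: gcd(m_i, m_j) must divide a_i - a_j for every pair.
Merge one congruence at a time:
  Start: x ≡ 0 (mod 9).
  Combine with x ≡ 3 (mod 4): gcd(9, 4) = 1; 3 - 0 = 3, which IS divisible by 1, so compatible.
    Write x = 0 + 9·t and substitute into x ≡ 3 (mod 4): 9·t ≡ 3 − 0 = 3 (mod 4).
    Reduce coefficients mod 4: 1·t ≡ 3 (mod 4).
    So t ≡ 3 (mod 4).
    Then x = 0 + 9·3 = 27, valid modulo lcm(9, 4) = 36: x ≡ 27 (mod 36).
  Combine with x ≡ 1 (mod 10): gcd(36, 10) = 2; 1 - 27 = -26, which IS divisible by 2, so compatible.
    Write x = 27 + 36·t and substitute into x ≡ 1 (mod 10): 36·t ≡ 1 − 27 = -26 (mod 10).
    Divide the congruence (and modulus) by g = 2: 18·t ≡ -13 (mod 5).
    Reduce coefficients mod 5: 3·t ≡ 2 (mod 5).
    The inverse of 3 mod 5 is 2 (since 3·2 = 6 = 1·5 + 1), so t ≡ 2·2 = 4 ≡ 4 (mod 5).
    Then x = 27 + 36·4 = 171, valid modulo lcm(36, 10) = 180: x ≡ 171 (mod 180).
Verify: 171 mod 9 = 0, 171 mod 4 = 3, 171 mod 10 = 1.

x ≡ 171 (mod 180).


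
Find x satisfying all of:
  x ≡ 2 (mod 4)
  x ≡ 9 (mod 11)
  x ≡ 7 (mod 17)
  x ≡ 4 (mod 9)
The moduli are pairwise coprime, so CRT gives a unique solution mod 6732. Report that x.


Product of moduli M = 4 · 11 · 17 · 9 = 6732.
Merge one congruence at a time:
  Start: x ≡ 2 (mod 4).
  Combine with x ≡ 9 (mod 11); new modulus lcm = 44.
    Write x = 2 + 4·t and substitute into x ≡ 9 (mod 11): 4·t ≡ 9 − 2 = 7 (mod 11).
    The inverse of 4 mod 11 is 3 (since 4·3 = 12 = 1·11 + 1), so t ≡ 3·7 = 21 ≡ 10 (mod 11).
    Then x = 2 + 4·10 = 42, valid modulo lcm(4, 11) = 44: x ≡ 42 (mod 44).
  Combine with x ≡ 7 (mod 17); new modulus lcm = 748.
    Write x = 42 + 44·t and substitute into x ≡ 7 (mod 17): 44·t ≡ 7 − 42 = -35 (mod 17).
    Reduce coefficients mod 17: 10·t ≡ 16 (mod 17).
    The inverse of 10 mod 17 is 12 (since 10·12 = 120 = 7·17 + 1), so t ≡ 12·16 = 192 ≡ 5 (mod 17).
    Then x = 42 + 44·5 = 262, valid modulo lcm(44, 17) = 748: x ≡ 262 (mod 748).
  Combine with x ≡ 4 (mod 9); new modulus lcm = 6732.
    Write x = 262 + 748·t and substitute into x ≡ 4 (mod 9): 748·t ≡ 4 − 262 = -258 (mod 9).
    Reduce coefficients mod 9: 1·t ≡ 3 (mod 9).
    So t ≡ 3 (mod 9).
    Then x = 262 + 748·3 = 2506, valid modulo lcm(748, 9) = 6732: x ≡ 2506 (mod 6732).
Verify against each original: 2506 mod 4 = 2, 2506 mod 11 = 9, 2506 mod 17 = 7, 2506 mod 9 = 4.

x ≡ 2506 (mod 6732).


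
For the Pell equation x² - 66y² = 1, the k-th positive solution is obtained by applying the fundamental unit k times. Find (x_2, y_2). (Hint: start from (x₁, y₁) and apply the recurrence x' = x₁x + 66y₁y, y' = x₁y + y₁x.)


Step 1: Find the fundamental solution (x₁, y₁) of x² - 66y² = 1.
  Expand √66 as a continued fraction. a₀ = ⌊√66⌋ = 8; iterate m_{k+1} = d_k·a_k − m_k, d_{k+1} = (66 − m_{k+1}²)/d_k, a_{k+1} = ⌊(a₀ + m_{k+1})/d_{k+1}⌋ (starting m₀ = 0, d₀ = 1), with convergents p_k = a_k·p_{k-1} + p_{k-2}, q_k = a_k·q_{k-1} + q_{k-2} (p₋₁ = 1, q₋₁ = 0):
  k = 0: a₀ = 8; p₀/q₀ = 8/1; p₀² − 66·q₀² = 64 − 66 = -2.
  k = 1: m = 8, d = 2, a = ⌊(8 + 8)/2⌋ = 8; p/q = (8·8 + 1)/(8·1 + 0) = 65/8; p² − 66·q² = 4225 − 4224 = 1.
  The first convergent with p² − 66·q² = 1 gives the fundamental solution (x₁, y₁) = (65, 8).
Step 2: Apply the recurrence (x_{n+1}, y_{n+1}) = (x₁x_n + 66y₁y_n, x₁y_n + y₁x_n) repeatedly.
  From (x_1, y_1) = (65, 8): x_2 = 65·65 + 66·8·8 = 8449; y_2 = 65·8 + 8·65 = 1040.
Step 3: Verify x_2² - 66·y_2² = 71385601 - 71385600 = 1 (should be 1). ✓

(x_1, y_1) = (65, 8); (x_2, y_2) = (8449, 1040).


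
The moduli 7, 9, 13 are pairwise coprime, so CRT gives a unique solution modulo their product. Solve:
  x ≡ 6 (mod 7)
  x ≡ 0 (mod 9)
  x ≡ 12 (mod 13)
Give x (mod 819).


Moduli 7, 9, 13 are pairwise coprime; by CRT there is a unique solution modulo M = 7 · 9 · 13 = 819.
Solve pairwise, accumulating the modulus:
  Start with x ≡ 6 (mod 7).
  Combine with x ≡ 0 (mod 9): since gcd(7, 9) = 1, we get a unique residue mod 63.
    Write x = 6 + 7·t and substitute into x ≡ 0 (mod 9): 7·t ≡ 0 − 6 = -6 (mod 9).
    Reduce coefficients mod 9: 7·t ≡ 3 (mod 9).
    The inverse of 7 mod 9 is 4 (since 7·4 = 28 = 3·9 + 1), so t ≡ 4·3 = 12 ≡ 3 (mod 9).
    Then x = 6 + 7·3 = 27, valid modulo lcm(7, 9) = 63: x ≡ 27 (mod 63).
  Combine with x ≡ 12 (mod 13): since gcd(63, 13) = 1, we get a unique residue mod 819.
    Write x = 27 + 63·t and substitute into x ≡ 12 (mod 13): 63·t ≡ 12 − 27 = -15 (mod 13).
    Reduce coefficients mod 13: 11·t ≡ 11 (mod 13).
    The inverse of 11 mod 13 is 6 (since 11·6 = 66 = 5·13 + 1), so t ≡ 6·11 = 66 ≡ 1 (mod 13).
    Then x = 27 + 63·1 = 90, valid modulo lcm(63, 13) = 819: x ≡ 90 (mod 819).
Verify: 90 mod 7 = 6 ✓, 90 mod 9 = 0 ✓, 90 mod 13 = 12 ✓.

x ≡ 90 (mod 819).


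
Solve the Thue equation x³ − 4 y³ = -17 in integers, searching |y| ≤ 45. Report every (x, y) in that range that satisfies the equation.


The equation is x³ - 4y³ = -17. For fixed y, x³ = 4·y³ − 17, so a solution requires the RHS to be a perfect cube.
Strategy: iterate y from -45 to 45, compute RHS = 4·y³ − 17, and check whether it is a (positive or negative) perfect cube.
Check small values of y:
  y = 0: RHS = -17 is not a perfect cube.
  y = 1: RHS = -13 is not a perfect cube.
  y = -1: RHS = -21 is not a perfect cube.
  y = 2: RHS = 15 is not a perfect cube.
  y = -2: RHS = -49 is not a perfect cube.
  y = 3: RHS = 91 is not a perfect cube.
  y = -3: RHS = -125 = (-5)³ ⇒ x = -5 works.
Continuing the search up to |y| = 45 finds no further solutions beyond those listed.
Collected solutions: (-5, -3).

Solutions (with |y| ≤ 45): (-5, -3).


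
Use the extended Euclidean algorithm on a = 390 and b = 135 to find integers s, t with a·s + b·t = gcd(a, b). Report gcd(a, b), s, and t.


Euclidean algorithm on (390, 135) — divide until remainder is 0:
  390 = 2 · 135 + 120
  135 = 1 · 120 + 15
  120 = 8 · 15 + 0
gcd(390, 135) = 15.
Track Bezout coefficients alongside the remainders: start with r₀ = 390 = a·1 + b·0 (s = 1, t = 0) and r₁ = 135 = a·0 + b·1 (s = 0, t = 1); each new remainder r_{k+1} = r_{k-1} − q_k·r_k inherits s_{k+1} = s_{k-1} − q_k·s_k, t_{k+1} = t_{k-1} − q_k·t_k, so r_k = a·s_k + b·t_k at every step:
  q = 2: r = 120, s = 1 − 2·0 = 1, t = 0 − 2·1 = -2  (check: 390·1 + 135·(-2) = 120)
  q = 1: r = 15, s = 0 − 1·1 = -1, t = 1 − 1·(-2) = 3  (check: 390·(-1) + 135·3 = 15)
The row with r = 15 (the gcd) gives the Bezout coefficients s = -1, t = 3.
Result: 390 · (-1) + 135 · (3) = 15.

gcd(390, 135) = 15; s = -1, t = 3 (check: 390·(-1) + 135·3 = 15).


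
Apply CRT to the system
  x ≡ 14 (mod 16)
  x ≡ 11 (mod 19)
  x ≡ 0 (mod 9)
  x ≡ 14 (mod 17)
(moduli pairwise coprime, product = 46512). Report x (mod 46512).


Product of moduli M = 16 · 19 · 9 · 17 = 46512.
Merge one congruence at a time:
  Start: x ≡ 14 (mod 16).
  Combine with x ≡ 11 (mod 19); new modulus lcm = 304.
    Write x = 14 + 16·t and substitute into x ≡ 11 (mod 19): 16·t ≡ 11 − 14 = -3 (mod 19).
    Reduce coefficients mod 19: 16·t ≡ 16 (mod 19).
    The inverse of 16 mod 19 is 6 (since 16·6 = 96 = 5·19 + 1), so t ≡ 6·16 = 96 ≡ 1 (mod 19).
    Then x = 14 + 16·1 = 30, valid modulo lcm(16, 19) = 304: x ≡ 30 (mod 304).
  Combine with x ≡ 0 (mod 9); new modulus lcm = 2736.
    Write x = 30 + 304·t and substitute into x ≡ 0 (mod 9): 304·t ≡ 0 − 30 = -30 (mod 9).
    Reduce coefficients mod 9: 7·t ≡ 6 (mod 9).
    The inverse of 7 mod 9 is 4 (since 7·4 = 28 = 3·9 + 1), so t ≡ 4·6 = 24 ≡ 6 (mod 9).
    Then x = 30 + 304·6 = 1854, valid modulo lcm(304, 9) = 2736: x ≡ 1854 (mod 2736).
  Combine with x ≡ 14 (mod 17); new modulus lcm = 46512.
    Write x = 1854 + 2736·t and substitute into x ≡ 14 (mod 17): 2736·t ≡ 14 − 1854 = -1840 (mod 17).
    Reduce coefficients mod 17: 16·t ≡ 13 (mod 17).
    The inverse of 16 mod 17 is 16 (since 16·16 = 256 = 15·17 + 1), so t ≡ 16·13 = 208 ≡ 4 (mod 17).
    Then x = 1854 + 2736·4 = 12798, valid modulo lcm(2736, 17) = 46512: x ≡ 12798 (mod 46512).
Verify against each original: 12798 mod 16 = 14, 12798 mod 19 = 11, 12798 mod 9 = 0, 12798 mod 17 = 14.

x ≡ 12798 (mod 46512).


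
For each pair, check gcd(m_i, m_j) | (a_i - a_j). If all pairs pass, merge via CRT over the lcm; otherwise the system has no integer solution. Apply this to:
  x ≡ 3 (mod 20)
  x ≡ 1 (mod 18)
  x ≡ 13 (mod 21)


Moduli 20, 18, 21 are not pairwise coprime, so CRT works modulo lcm(m_i) when all pairwise compatibility conditions hold.
Pairwise compatibility: gcd(m_i, m_j) must divide a_i - a_j for every pair.
Merge one congruence at a time:
  Start: x ≡ 3 (mod 20).
  Combine with x ≡ 1 (mod 18): gcd(20, 18) = 2; 1 - 3 = -2, which IS divisible by 2, so compatible.
    Write x = 3 + 20·t and substitute into x ≡ 1 (mod 18): 20·t ≡ 1 − 3 = -2 (mod 18).
    Divide the congruence (and modulus) by g = 2: 10·t ≡ -1 (mod 9).
    Reduce coefficients mod 9: 1·t ≡ 8 (mod 9).
    So t ≡ 8 (mod 9).
    Then x = 3 + 20·8 = 163, valid modulo lcm(20, 18) = 180: x ≡ 163 (mod 180).
  Combine with x ≡ 13 (mod 21): gcd(180, 21) = 3; 13 - 163 = -150, which IS divisible by 3, so compatible.
    Write x = 163 + 180·t and substitute into x ≡ 13 (mod 21): 180·t ≡ 13 − 163 = -150 (mod 21).
    Divide the congruence (and modulus) by g = 3: 60·t ≡ -50 (mod 7).
    Reduce coefficients mod 7: 4·t ≡ 6 (mod 7).
    The inverse of 4 mod 7 is 2 (since 4·2 = 8 = 1·7 + 1), so t ≡ 2·6 = 12 ≡ 5 (mod 7).
    Then x = 163 + 180·5 = 1063, valid modulo lcm(180, 21) = 1260: x ≡ 1063 (mod 1260).
Verify: 1063 mod 20 = 3, 1063 mod 18 = 1, 1063 mod 21 = 13.

x ≡ 1063 (mod 1260).


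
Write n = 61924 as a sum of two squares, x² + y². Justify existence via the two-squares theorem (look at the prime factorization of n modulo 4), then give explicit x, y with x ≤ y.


Step 1: Factor n = 61924 = 2^2 · 113 · 137.
Step 2: Check the mod-4 condition on each prime factor: 2 = 2 (special); 113 ≡ 1 (mod 4), exponent 1; 137 ≡ 1 (mod 4), exponent 1.
All primes ≡ 3 (mod 4) appear to even exponent (or don't appear), so by the two-squares theorem n IS expressible as a sum of two squares.
Step 3: Build a representation. Group n = k² · m with k = 2 and m = 113 · 137 = 15481 (a product of primes ≡ 1 (mod 4)); a representation of m scales to one of n via (k·x)² + (k·y)² = k²(x² + y²). Each prime p ≡ 1 (mod 4) is itself a sum of two squares; find a² by testing p − a² for a perfect square:
  113: 113 − 1² = 112, 113 − 2² = 109, 113 − 3² = 104, 113 − 4² = 97, 113 − 5² = 88, 113 − 6² = 77, 113 − 7² = 64 = 8² ⇒ 113 = 7² + 8².
  137: 137 − 1² = 136, 137 − 2² = 133, 137 − 3² = 128, 137 − 4² = 121 = 11² ⇒ 137 = 4² + 11².
  Combine using the Brahmagupta–Fibonacci identity (a² + b²)(c² + d²) = (ac − bd)² + (ad + bc)² = (ac + bd)² + (ad − bc)²:
  113 · 137 = 15481: from (7² + 8²)(4² + 11²), take (7·4 − 8·11, 7·11 + 8·4) = (28 − 88, 77 + 32) = (-60, 109); dropping signs (only squares matter) gives (60, 109); check 60² + 109² = 3600 + 11881 = 15481 ✓.
  Scale by k = 2: (2·60, 2·109) = (120, 218).
Step 4: Order so x ≤ y and verify: 120² + 218² = 14400 + 47524 = 61924 = n. ✓

n = 61924 = 120² + 218² (one valid representation with x ≤ y).


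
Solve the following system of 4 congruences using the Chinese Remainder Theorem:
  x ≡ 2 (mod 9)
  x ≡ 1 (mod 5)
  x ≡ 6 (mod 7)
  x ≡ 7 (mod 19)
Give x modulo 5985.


Product of moduli M = 9 · 5 · 7 · 19 = 5985.
Merge one congruence at a time:
  Start: x ≡ 2 (mod 9).
  Combine with x ≡ 1 (mod 5); new modulus lcm = 45.
    Write x = 2 + 9·t and substitute into x ≡ 1 (mod 5): 9·t ≡ 1 − 2 = -1 (mod 5).
    Reduce coefficients mod 5: 4·t ≡ 4 (mod 5).
    The inverse of 4 mod 5 is 4 (since 4·4 = 16 = 3·5 + 1), so t ≡ 4·4 = 16 ≡ 1 (mod 5).
    Then x = 2 + 9·1 = 11, valid modulo lcm(9, 5) = 45: x ≡ 11 (mod 45).
  Combine with x ≡ 6 (mod 7); new modulus lcm = 315.
    Write x = 11 + 45·t and substitute into x ≡ 6 (mod 7): 45·t ≡ 6 − 11 = -5 (mod 7).
    Reduce coefficients mod 7: 3·t ≡ 2 (mod 7).
    The inverse of 3 mod 7 is 5 (since 3·5 = 15 = 2·7 + 1), so t ≡ 5·2 = 10 ≡ 3 (mod 7).
    Then x = 11 + 45·3 = 146, valid modulo lcm(45, 7) = 315: x ≡ 146 (mod 315).
  Combine with x ≡ 7 (mod 19); new modulus lcm = 5985.
    Write x = 146 + 315·t and substitute into x ≡ 7 (mod 19): 315·t ≡ 7 − 146 = -139 (mod 19).
    Reduce coefficients mod 19: 11·t ≡ 13 (mod 19).
    The inverse of 11 mod 19 is 7 (since 11·7 = 77 = 4·19 + 1), so t ≡ 7·13 = 91 ≡ 15 (mod 19).
    Then x = 146 + 315·15 = 4871, valid modulo lcm(315, 19) = 5985: x ≡ 4871 (mod 5985).
Verify against each original: 4871 mod 9 = 2, 4871 mod 5 = 1, 4871 mod 7 = 6, 4871 mod 19 = 7.

x ≡ 4871 (mod 5985).


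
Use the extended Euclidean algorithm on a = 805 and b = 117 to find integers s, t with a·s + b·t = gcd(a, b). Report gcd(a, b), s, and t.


Euclidean algorithm on (805, 117) — divide until remainder is 0:
  805 = 6 · 117 + 103
  117 = 1 · 103 + 14
  103 = 7 · 14 + 5
  14 = 2 · 5 + 4
  5 = 1 · 4 + 1
  4 = 4 · 1 + 0
gcd(805, 117) = 1.
Track Bezout coefficients alongside the remainders: start with r₀ = 805 = a·1 + b·0 (s = 1, t = 0) and r₁ = 117 = a·0 + b·1 (s = 0, t = 1); each new remainder r_{k+1} = r_{k-1} − q_k·r_k inherits s_{k+1} = s_{k-1} − q_k·s_k, t_{k+1} = t_{k-1} − q_k·t_k, so r_k = a·s_k + b·t_k at every step:
  q = 6: r = 103, s = 1 − 6·0 = 1, t = 0 − 6·1 = -6  (check: 805·1 + 117·(-6) = 103)
  q = 1: r = 14, s = 0 − 1·1 = -1, t = 1 − 1·(-6) = 7  (check: 805·(-1) + 117·7 = 14)
  q = 7: r = 5, s = 1 − 7·(-1) = 8, t = -6 − 7·7 = -55  (check: 805·8 + 117·(-55) = 5)
  q = 2: r = 4, s = -1 − 2·8 = -17, t = 7 − 2·(-55) = 117  (check: 805·(-17) + 117·117 = 4)
  q = 1: r = 1, s = 8 − 1·(-17) = 25, t = -55 − 1·117 = -172  (check: 805·25 + 117·(-172) = 1)
The row with r = 1 (the gcd) gives the Bezout coefficients s = 25, t = -172.
Result: 805 · (25) + 117 · (-172) = 1.

gcd(805, 117) = 1; s = 25, t = -172 (check: 805·25 + 117·(-172) = 1).


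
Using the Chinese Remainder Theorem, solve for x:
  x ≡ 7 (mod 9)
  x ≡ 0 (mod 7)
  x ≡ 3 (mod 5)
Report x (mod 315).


Moduli 9, 7, 5 are pairwise coprime; by CRT there is a unique solution modulo M = 9 · 7 · 5 = 315.
Solve pairwise, accumulating the modulus:
  Start with x ≡ 7 (mod 9).
  Combine with x ≡ 0 (mod 7): since gcd(9, 7) = 1, we get a unique residue mod 63.
    Write x = 7 + 9·t and substitute into x ≡ 0 (mod 7): 9·t ≡ 0 − 7 = -7 (mod 7).
    Reduce coefficients mod 7: 2·t ≡ 0 (mod 7).
    The inverse of 2 mod 7 is 4 (since 2·4 = 8 = 1·7 + 1), so t ≡ 4·0 = 0 ≡ 0 (mod 7).
    Then x = 7 + 9·0 = 7, valid modulo lcm(9, 7) = 63: x ≡ 7 (mod 63).
  Combine with x ≡ 3 (mod 5): since gcd(63, 5) = 1, we get a unique residue mod 315.
    Write x = 7 + 63·t and substitute into x ≡ 3 (mod 5): 63·t ≡ 3 − 7 = -4 (mod 5).
    Reduce coefficients mod 5: 3·t ≡ 1 (mod 5).
    The inverse of 3 mod 5 is 2 (since 3·2 = 6 = 1·5 + 1), so t ≡ 2·1 = 2 ≡ 2 (mod 5).
    Then x = 7 + 63·2 = 133, valid modulo lcm(63, 5) = 315: x ≡ 133 (mod 315).
Verify: 133 mod 9 = 7 ✓, 133 mod 7 = 0 ✓, 133 mod 5 = 3 ✓.

x ≡ 133 (mod 315).


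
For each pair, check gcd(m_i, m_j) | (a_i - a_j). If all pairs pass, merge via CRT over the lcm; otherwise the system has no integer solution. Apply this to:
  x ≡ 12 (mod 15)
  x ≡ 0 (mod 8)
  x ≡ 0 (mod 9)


Moduli 15, 8, 9 are not pairwise coprime, so CRT works modulo lcm(m_i) when all pairwise compatibility conditions hold.
Pairwise compatibility: gcd(m_i, m_j) must divide a_i - a_j for every pair.
Merge one congruence at a time:
  Start: x ≡ 12 (mod 15).
  Combine with x ≡ 0 (mod 8): gcd(15, 8) = 1; 0 - 12 = -12, which IS divisible by 1, so compatible.
    Write x = 12 + 15·t and substitute into x ≡ 0 (mod 8): 15·t ≡ 0 − 12 = -12 (mod 8).
    Reduce coefficients mod 8: 7·t ≡ 4 (mod 8).
    The inverse of 7 mod 8 is 7 (since 7·7 = 49 = 6·8 + 1), so t ≡ 7·4 = 28 ≡ 4 (mod 8).
    Then x = 12 + 15·4 = 72, valid modulo lcm(15, 8) = 120: x ≡ 72 (mod 120).
  Combine with x ≡ 0 (mod 9): gcd(120, 9) = 3; 0 - 72 = -72, which IS divisible by 3, so compatible.
    Write x = 72 + 120·t and substitute into x ≡ 0 (mod 9): 120·t ≡ 0 − 72 = -72 (mod 9).
    Divide the congruence (and modulus) by g = 3: 40·t ≡ -24 (mod 3).
    Reduce coefficients mod 3: 1·t ≡ 0 (mod 3).
    So t ≡ 0 (mod 3).
    Then x = 72 + 120·0 = 72, valid modulo lcm(120, 9) = 360: x ≡ 72 (mod 360).
Verify: 72 mod 15 = 12, 72 mod 8 = 0, 72 mod 9 = 0.

x ≡ 72 (mod 360).


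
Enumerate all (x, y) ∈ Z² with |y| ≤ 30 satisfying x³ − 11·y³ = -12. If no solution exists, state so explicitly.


The equation is x³ - 11y³ = -12. For fixed y, x³ = 11·y³ − 12, so a solution requires the RHS to be a perfect cube.
Strategy: iterate y from -30 to 30, compute RHS = 11·y³ − 12, and check whether it is a (positive or negative) perfect cube.
Check small values of y:
  y = 0: RHS = -12 is not a perfect cube.
  y = 1: RHS = -1 = (-1)³ ⇒ x = -1 works.
  y = -1: RHS = -23 is not a perfect cube.
  y = 2: RHS = 76 is not a perfect cube.
  y = -2: RHS = -100 is not a perfect cube.
  y = 3: RHS = 285 is not a perfect cube.
  y = -3: RHS = -309 is not a perfect cube.
Continuing the search up to |y| = 30 finds no further solutions beyond those listed.
Collected solutions: (-1, 1).

Solutions (with |y| ≤ 30): (-1, 1).
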